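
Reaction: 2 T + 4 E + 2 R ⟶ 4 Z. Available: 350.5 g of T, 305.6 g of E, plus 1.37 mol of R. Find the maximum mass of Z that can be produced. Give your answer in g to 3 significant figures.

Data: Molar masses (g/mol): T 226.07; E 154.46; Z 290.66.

575 g

n(T) = 350.5 / 226.07 = 1.550 mol
n(E) = 305.6 / 154.46 = 1.979 mol
n(R) = 1.370 mol
n/ν for T = 1.550/2 = 0.7750
n/ν for E = 1.979/4 = 0.4948
n/ν for R = 1.370/2 = 0.6850
Smallest n/ν is E → limiting reagent.
n(Z) = (4/4) × 1.979 = 1.979 mol
mass = 1.979 × 290.66 = 575.2 g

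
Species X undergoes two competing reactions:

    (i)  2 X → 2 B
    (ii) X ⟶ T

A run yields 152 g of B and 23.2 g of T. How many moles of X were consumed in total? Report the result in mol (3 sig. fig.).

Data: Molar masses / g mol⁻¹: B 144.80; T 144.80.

n(B) = 152 / 144.80 = 1.050 mol
n(T) = 23.2 / 144.80 = 0.1602 mol
n(X) via (i) = (2/2)×1.050 = 1.050 mol
n(X) via (ii) = (1/1)×0.1602 = 0.1602 mol
total n(X) = 1.050 + 0.1602 = 1.210 mol

1.21 mol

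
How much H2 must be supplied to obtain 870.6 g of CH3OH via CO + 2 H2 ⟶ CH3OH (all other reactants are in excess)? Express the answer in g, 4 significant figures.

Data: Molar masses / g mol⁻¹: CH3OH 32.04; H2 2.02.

109.8 g

n(CH3OH) = 870.6 / 32.04 = 27.17 mol
n(H2) = (2/1) × 27.17 = 54.34 mol
mass = 54.34 × 2.02 = 109.8 g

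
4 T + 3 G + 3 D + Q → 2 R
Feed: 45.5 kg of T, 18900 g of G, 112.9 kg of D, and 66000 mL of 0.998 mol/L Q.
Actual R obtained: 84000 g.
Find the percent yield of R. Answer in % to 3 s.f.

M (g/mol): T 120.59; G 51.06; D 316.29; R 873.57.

n(T) = 45.50×1000 / 120.59 = 377.3 mol
n(G) = 18900 / 51.06 = 370.2 mol
n(D) = 112.9×1000 / 316.29 = 357.0 mol
n(Q) = 0.998 × 66000/1000 = 65.87 mol
n/ν → T: 94.33, G: 123.4, D: 119.0, Q: 65.87; Q is limiting.
theoretical n(R) = (2/1) × 65.87 = 131.7 mol → 115000 g
% yield = 84000 / 115000 × 100 = 73.04 %

73.0 %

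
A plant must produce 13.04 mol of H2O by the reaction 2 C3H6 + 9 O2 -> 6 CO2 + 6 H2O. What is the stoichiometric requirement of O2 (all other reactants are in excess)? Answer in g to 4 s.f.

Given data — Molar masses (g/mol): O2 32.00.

n(H2O) = 13.04 mol
n(O2) = (9/6) × 13.04 = 19.56 mol
mass = 19.56 × 32.00 = 625.9 g

625.9 g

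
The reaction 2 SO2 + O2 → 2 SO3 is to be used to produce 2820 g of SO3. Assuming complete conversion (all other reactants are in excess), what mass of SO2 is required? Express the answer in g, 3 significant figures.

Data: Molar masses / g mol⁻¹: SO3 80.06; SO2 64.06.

n(SO3) = 2820 / 80.06 = 35.22 mol
n(SO2) = (2/2) × 35.22 = 35.22 mol
mass = 35.22 × 64.06 = 2256 g

2260 g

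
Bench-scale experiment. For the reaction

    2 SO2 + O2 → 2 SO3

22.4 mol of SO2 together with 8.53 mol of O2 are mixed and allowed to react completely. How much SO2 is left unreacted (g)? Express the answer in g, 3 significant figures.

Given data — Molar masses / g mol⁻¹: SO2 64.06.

342 g

n(SO2) = 22.40 mol
n(O2) = 8.530 mol
n/ν → SO2: 11.20, O2: 8.530; O2 is limiting.
SO2 consumed = (2/1) × 8.530 = 17.06 mol
SO2 remaining = 22.40 − 17.06 = 5.340 mol
mass = 5.340 × 64.06 = 342.1 g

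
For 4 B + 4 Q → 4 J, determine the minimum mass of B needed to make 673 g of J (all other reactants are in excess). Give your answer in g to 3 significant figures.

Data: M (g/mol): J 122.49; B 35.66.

n(J) = 673 / 122.49 = 5.494 mol
n(B) = (4/4) × 5.494 = 5.494 mol
mass = 5.494 × 35.66 = 195.9 g

196 g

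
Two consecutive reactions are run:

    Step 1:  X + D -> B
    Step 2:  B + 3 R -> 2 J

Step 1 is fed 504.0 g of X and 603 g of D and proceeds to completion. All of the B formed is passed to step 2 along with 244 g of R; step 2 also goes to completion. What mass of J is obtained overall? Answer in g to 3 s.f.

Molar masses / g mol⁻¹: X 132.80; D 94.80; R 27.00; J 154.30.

930 g

Step 1:
n(X) = 504.0 / 132.80 = 3.795 mol
n(D) = 603.0 / 94.80 = 6.361 mol
n/ν for X = 3.795/1 = 3.795
n/ν for D = 6.361/1 = 6.361
Smallest n/ν is X → limiting reagent.
n(B) produced = (1/1) × 3.795 = 3.795 mol
Step 2:
n(B) available = 3.795 mol
n(R) = 244.0 / 27.00 = 9.037 mol
n/ν for B = 3.795/1 = 3.795
n/ν for R = 9.037/3 = 3.012
Smallest n/ν is R → limiting reagent.
n(J) = (2/3) × 9.037 = 6.025 mol
mass = 6.025 × 154.30 = 929.7 g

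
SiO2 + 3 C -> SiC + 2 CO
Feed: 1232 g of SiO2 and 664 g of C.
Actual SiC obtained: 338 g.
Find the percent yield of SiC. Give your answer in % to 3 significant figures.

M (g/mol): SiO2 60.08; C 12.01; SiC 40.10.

n(SiO2) = 1232 / 60.08 = 20.51 mol
n(C) = 664.0 / 12.01 = 55.29 mol
n/ν for SiO2 = 20.51/1 = 20.51
n/ν for C = 55.29/3 = 18.43
Smallest n/ν is C → limiting reagent.
theoretical n(SiC) = (1/3) × 55.29 = 18.43 mol → 739.0 g
% yield = 338 / 739.0 × 100 = 45.74 %

45.7 %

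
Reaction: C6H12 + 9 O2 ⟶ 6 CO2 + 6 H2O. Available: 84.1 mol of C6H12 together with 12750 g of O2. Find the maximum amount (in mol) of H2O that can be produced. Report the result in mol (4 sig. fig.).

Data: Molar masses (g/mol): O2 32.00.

265.6 mol

n(C6H12) = 84.10 mol
n(O2) = 12750 / 32.00 = 398.4 mol
n/ν for C6H12 = 84.10/1 = 84.10
n/ν for O2 = 398.4/9 = 44.27
Smallest n/ν is O2 → limiting reagent.
n(H2O) = (6/9) × 398.4 = 265.6 mol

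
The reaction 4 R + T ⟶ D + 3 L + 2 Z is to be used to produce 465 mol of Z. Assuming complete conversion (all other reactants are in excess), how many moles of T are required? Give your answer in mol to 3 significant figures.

n(Z) = 465.0 mol
n(T) = (1/2) × 465.0 = 232.5 mol

233 mol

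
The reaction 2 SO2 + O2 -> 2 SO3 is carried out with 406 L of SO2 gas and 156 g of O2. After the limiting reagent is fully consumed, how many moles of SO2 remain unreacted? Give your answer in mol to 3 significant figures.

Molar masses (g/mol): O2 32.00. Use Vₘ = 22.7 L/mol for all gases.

8.14 mol

n(SO2) = 406.0 / 22.7 = 17.89 mol
n(O2) = 156.0 / 32.00 = 4.875 mol
n/ν for SO2 = 17.89/2 = 8.945
n/ν for O2 = 4.875/1 = 4.875
Smallest n/ν is O2 → limiting reagent.
SO2 consumed = (2/1) × 4.875 = 9.750 mol
SO2 remaining = 17.89 − 9.750 = 8.140 mol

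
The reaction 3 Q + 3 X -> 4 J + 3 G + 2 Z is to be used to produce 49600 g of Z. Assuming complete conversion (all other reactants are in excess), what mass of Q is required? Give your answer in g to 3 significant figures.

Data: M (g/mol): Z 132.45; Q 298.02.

167000 g

n(Z) = 49600 / 132.45 = 374.5 mol
n(Q) = (3/2) × 374.5 = 561.8 mol
mass = 561.8 × 298.02 = 167400 g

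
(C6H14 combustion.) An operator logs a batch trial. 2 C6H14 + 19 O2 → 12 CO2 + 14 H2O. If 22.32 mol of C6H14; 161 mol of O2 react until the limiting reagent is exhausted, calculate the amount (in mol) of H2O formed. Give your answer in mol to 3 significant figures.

119 mol

n(C6H14) = 22.32 mol
n(O2) = 161.0 mol
n/ν for C6H14 = 22.32/2 = 11.16
n/ν for O2 = 161.0/19 = 8.474
Smallest n/ν is O2 → limiting reagent.
n(H2O) = (14/19) × 161.0 = 118.6 mol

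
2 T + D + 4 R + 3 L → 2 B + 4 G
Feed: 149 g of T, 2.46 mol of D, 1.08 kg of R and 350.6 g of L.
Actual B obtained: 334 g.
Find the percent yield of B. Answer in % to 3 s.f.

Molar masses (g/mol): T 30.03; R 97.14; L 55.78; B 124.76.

63.9 %

n(T) = 149.0 / 30.03 = 4.962 mol
n(D) = 2.460 mol
n(R) = 1.080×1000 / 97.14 = 11.12 mol
n(L) = 350.6 / 55.78 = 6.285 mol
n/ν → T: 2.481, D: 2.460, R: 2.780, L: 2.095; L is limiting.
theoretical n(B) = (2/3) × 6.285 = 4.190 mol → 522.7 g
% yield = 334 / 522.7 × 100 = 63.90 %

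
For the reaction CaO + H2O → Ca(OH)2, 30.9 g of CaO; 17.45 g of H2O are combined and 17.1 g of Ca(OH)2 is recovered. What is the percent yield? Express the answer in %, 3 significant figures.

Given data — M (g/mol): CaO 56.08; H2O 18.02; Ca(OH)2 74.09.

n(CaO) = 30.90 / 56.08 = 0.5510 mol
n(H2O) = 17.45 / 18.02 = 0.9684 mol
n/ν for CaO = 0.5510/1 = 0.5510
n/ν for H2O = 0.9684/1 = 0.9684
Smallest n/ν is CaO → limiting reagent.
theoretical n(Ca(OH)2) = (1/1) × 0.5510 = 0.5510 mol → 40.82 g
% yield = 17.1 / 40.82 × 100 = 41.89 %

41.9 %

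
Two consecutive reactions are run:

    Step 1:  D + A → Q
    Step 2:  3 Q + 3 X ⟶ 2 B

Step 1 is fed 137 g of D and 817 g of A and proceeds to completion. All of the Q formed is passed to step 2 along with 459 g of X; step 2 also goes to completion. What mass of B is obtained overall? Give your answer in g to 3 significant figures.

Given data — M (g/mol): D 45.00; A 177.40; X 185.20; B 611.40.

Step 1:
n(D) = 137.0 / 45.00 = 3.044 mol
n(A) = 817.0 / 177.40 = 4.605 mol
n/ν → D: 3.044, A: 4.605; D is limiting.
n(Q) produced = (1/1) × 3.044 = 3.044 mol
Step 2:
n(Q) available = 3.044 mol
n(X) = 459.0 / 185.20 = 2.478 mol
n/ν → Q: 1.015, X: 0.8260; X is limiting.
n(B) = (2/3) × 2.478 = 1.652 mol
mass = 1.652 × 611.40 = 1010 g

1010 g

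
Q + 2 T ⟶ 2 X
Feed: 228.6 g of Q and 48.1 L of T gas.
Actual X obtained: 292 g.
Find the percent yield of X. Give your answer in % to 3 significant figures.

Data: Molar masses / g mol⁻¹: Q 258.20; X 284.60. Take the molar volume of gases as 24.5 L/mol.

57.9 %

n(Q) = 228.6 / 258.20 = 0.8854 mol
n(T) = 48.10 / 24.5 = 1.963 mol
n/ν for Q = 0.8854/1 = 0.8854
n/ν for T = 1.963/2 = 0.9815
Smallest n/ν is Q → limiting reagent.
theoretical n(X) = (2/1) × 0.8854 = 1.771 mol → 504.0 g
% yield = 292 / 504.0 × 100 = 57.94 %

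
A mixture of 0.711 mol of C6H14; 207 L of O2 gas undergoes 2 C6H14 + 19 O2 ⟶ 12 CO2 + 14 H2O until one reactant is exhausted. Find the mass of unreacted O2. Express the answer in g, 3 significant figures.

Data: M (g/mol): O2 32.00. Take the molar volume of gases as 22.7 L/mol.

75.7 g

n(C6H14) = 0.7110 mol
n(O2) = 207.0 / 22.7 = 9.119 mol
n/ν for C6H14 = 0.7110/2 = 0.3555
n/ν for O2 = 9.119/19 = 0.4799
Smallest n/ν is C6H14 → limiting reagent.
O2 consumed = (19/2) × 0.7110 = 6.755 mol
O2 remaining = 9.119 − 6.755 = 2.364 mol
mass = 2.364 × 32.00 = 75.65 g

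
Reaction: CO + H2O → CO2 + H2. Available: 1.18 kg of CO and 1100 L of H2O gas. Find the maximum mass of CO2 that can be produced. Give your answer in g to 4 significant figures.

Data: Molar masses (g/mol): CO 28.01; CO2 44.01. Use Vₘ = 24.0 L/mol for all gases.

1854 g

n(CO) = 1.180×1000 / 28.01 = 42.13 mol
n(H2O) = 1100 / 24.0 = 45.83 mol
n/ν → CO: 42.13, H2O: 45.83; CO is limiting.
n(CO2) = (1/1) × 42.13 = 42.13 mol
mass = 42.13 × 44.01 = 1854 g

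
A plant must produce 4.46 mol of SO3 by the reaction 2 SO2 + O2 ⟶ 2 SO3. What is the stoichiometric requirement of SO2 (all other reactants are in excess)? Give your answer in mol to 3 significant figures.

n(SO3) = 4.460 mol
n(SO2) = (2/2) × 4.460 = 4.460 mol

4.46 mol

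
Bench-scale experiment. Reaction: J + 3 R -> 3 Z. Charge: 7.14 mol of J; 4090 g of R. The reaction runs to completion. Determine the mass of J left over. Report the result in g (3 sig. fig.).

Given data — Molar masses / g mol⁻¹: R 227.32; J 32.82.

37.5 g

n(J) = 7.140 mol
n(R) = 4090 / 227.32 = 17.99 mol
n/ν for J = 7.140/1 = 7.140
n/ν for R = 17.99/3 = 5.997
Smallest n/ν is R → limiting reagent.
J consumed = (1/3) × 17.99 = 5.997 mol
J remaining = 7.140 − 5.997 = 1.143 mol
mass = 1.143 × 32.82 = 37.51 g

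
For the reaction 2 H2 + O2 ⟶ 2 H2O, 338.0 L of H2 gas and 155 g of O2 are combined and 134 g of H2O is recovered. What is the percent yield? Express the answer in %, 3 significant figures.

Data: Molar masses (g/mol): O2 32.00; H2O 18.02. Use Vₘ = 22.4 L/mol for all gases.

n(H2) = 338.0 / 22.4 = 15.09 mol
n(O2) = 155.0 / 32.00 = 4.844 mol
n/ν for H2 = 15.09/2 = 7.545
n/ν for O2 = 4.844/1 = 4.844
Smallest n/ν is O2 → limiting reagent.
theoretical n(H2O) = (2/1) × 4.844 = 9.688 mol → 174.6 g
% yield = 134 / 174.6 × 100 = 76.75 %

76.8 %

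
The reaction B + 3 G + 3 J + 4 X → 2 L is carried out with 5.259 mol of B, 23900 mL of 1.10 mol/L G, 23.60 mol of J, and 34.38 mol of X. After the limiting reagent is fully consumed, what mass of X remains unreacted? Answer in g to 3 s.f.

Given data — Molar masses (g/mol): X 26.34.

351 g

n(B) = 5.259 mol
n(G) = 1.10 × 23900/1000 = 26.29 mol
n(J) = 23.60 mol
n(X) = 34.38 mol
n/ν for B = 5.259/1 = 5.259
n/ν for G = 26.29/3 = 8.763
n/ν for J = 23.60/3 = 7.867
n/ν for X = 34.38/4 = 8.595
Smallest n/ν is B → limiting reagent.
X consumed = (4/1) × 5.259 = 21.04 mol
X remaining = 34.38 − 21.04 = 13.34 mol
mass = 13.34 × 26.34 = 351.4 g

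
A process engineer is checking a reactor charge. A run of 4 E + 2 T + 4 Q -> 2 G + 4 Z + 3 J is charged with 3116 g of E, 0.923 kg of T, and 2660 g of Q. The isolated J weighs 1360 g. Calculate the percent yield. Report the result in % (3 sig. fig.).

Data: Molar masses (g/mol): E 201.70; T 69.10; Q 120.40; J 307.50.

38.2 %

n(E) = 3116 / 201.70 = 15.45 mol
n(T) = 0.9230×1000 / 69.10 = 13.36 mol
n(Q) = 2660 / 120.40 = 22.09 mol
n/ν for E = 15.45/4 = 3.863
n/ν for T = 13.36/2 = 6.680
n/ν for Q = 22.09/4 = 5.523
Smallest n/ν is E → limiting reagent.
theoretical n(J) = (3/4) × 15.45 = 11.59 mol → 3564 g
% yield = 1360 / 3564 × 100 = 38.16 %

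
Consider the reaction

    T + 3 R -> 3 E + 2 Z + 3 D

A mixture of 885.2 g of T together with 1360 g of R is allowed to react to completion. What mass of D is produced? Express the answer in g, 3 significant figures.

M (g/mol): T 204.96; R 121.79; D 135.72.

1520 g

n(T) = 885.2 / 204.96 = 4.319 mol
n(R) = 1360 / 121.79 = 11.17 mol
n/ν for T = 4.319/1 = 4.319
n/ν for R = 11.17/3 = 3.723
Smallest n/ν is R → limiting reagent.
n(D) = (3/3) × 11.17 = 11.17 mol
mass = 11.17 × 135.72 = 1516 g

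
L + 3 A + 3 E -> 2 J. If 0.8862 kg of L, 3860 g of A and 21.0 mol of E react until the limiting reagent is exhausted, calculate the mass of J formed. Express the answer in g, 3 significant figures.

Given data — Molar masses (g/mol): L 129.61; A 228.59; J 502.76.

5660 g

n(L) = 0.8862×1000 / 129.61 = 6.837 mol
n(A) = 3860 / 228.59 = 16.89 mol
n(E) = 21.00 mol
n/ν for L = 6.837/1 = 6.837
n/ν for A = 16.89/3 = 5.630
n/ν for E = 21.00/3 = 7.000
Smallest n/ν is A → limiting reagent.
n(J) = (2/3) × 16.89 = 11.26 mol
mass = 11.26 × 502.76 = 5661 g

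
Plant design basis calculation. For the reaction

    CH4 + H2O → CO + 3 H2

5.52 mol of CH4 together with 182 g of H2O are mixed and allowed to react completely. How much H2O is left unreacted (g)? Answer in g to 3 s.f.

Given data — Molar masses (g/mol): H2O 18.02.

n(CH4) = 5.520 mol
n(H2O) = 182.0 / 18.02 = 10.10 mol
n/ν for CH4 = 5.520/1 = 5.520
n/ν for H2O = 10.10/1 = 10.10
Smallest n/ν is CH4 → limiting reagent.
H2O consumed = (1/1) × 5.520 = 5.520 mol
H2O remaining = 10.10 − 5.520 = 4.580 mol
mass = 4.580 × 18.02 = 82.53 g

82.5 g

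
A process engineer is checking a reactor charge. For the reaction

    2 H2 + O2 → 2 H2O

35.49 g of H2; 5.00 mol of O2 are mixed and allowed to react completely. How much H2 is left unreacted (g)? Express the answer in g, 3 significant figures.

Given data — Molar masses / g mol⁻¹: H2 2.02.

15.3 g

n(H2) = 35.49 / 2.02 = 17.57 mol
n(O2) = 5.000 mol
n/ν for H2 = 17.57/2 = 8.785
n/ν for O2 = 5.000/1 = 5.000
Smallest n/ν is O2 → limiting reagent.
H2 consumed = (2/1) × 5.000 = 10.00 mol
H2 remaining = 17.57 − 10.00 = 7.570 mol
mass = 7.570 × 2.02 = 15.29 g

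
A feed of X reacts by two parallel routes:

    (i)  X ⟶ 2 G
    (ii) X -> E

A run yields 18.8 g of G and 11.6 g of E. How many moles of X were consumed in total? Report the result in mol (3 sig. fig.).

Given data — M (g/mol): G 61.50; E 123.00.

n(G) = 18.8 / 61.50 = 0.3057 mol
n(E) = 11.6 / 123.00 = 0.09431 mol
n(X) via (i) = (1/2)×0.3057 = 0.1529 mol
n(X) via (ii) = (1/1)×0.09431 = 0.09431 mol
total n(X) = 0.1529 + 0.09431 = 0.2472 mol

0.247 mol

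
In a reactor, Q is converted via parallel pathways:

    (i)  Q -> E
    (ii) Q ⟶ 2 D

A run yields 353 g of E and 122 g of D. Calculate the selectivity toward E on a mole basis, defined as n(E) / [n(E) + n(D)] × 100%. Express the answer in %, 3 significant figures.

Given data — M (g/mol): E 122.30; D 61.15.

59.1 %

n(E) = 353 / 122.30 = 2.886 mol
n(D) = 122 / 61.15 = 1.995 mol
selectivity = 2.886/(2.886+1.995) × 100 = 59.13 %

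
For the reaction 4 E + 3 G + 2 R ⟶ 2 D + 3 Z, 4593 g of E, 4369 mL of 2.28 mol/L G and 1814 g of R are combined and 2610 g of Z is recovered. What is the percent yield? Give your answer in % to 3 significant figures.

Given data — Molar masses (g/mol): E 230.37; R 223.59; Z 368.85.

71.0 %

n(E) = 4593 / 230.37 = 19.94 mol
n(G) = 2.28 × 4369/1000 = 9.961 mol
n(R) = 1814 / 223.59 = 8.113 mol
n/ν for E = 19.94/4 = 4.985
n/ν for G = 9.961/3 = 3.320
n/ν for R = 8.113/2 = 4.057
Smallest n/ν is G → limiting reagent.
theoretical n(Z) = (3/3) × 9.961 = 9.961 mol → 3674 g
% yield = 2610 / 3674 × 100 = 71.04 %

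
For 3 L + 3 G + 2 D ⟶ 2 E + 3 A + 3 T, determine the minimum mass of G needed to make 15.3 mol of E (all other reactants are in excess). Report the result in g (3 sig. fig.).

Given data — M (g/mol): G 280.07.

n(E) = 15.30 mol
n(G) = (3/2) × 15.30 = 22.95 mol
mass = 22.95 × 280.07 = 6428 g

6430 g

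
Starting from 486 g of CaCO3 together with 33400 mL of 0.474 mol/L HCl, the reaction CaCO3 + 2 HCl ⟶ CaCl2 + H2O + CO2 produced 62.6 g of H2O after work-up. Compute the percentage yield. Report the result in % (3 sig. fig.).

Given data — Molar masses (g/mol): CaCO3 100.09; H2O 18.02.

n(CaCO3) = 486.0 / 100.09 = 4.856 mol
n(HCl) = 0.474 × 33400/1000 = 15.83 mol
n/ν for CaCO3 = 4.856/1 = 4.856
n/ν for HCl = 15.83/2 = 7.915
Smallest n/ν is CaCO3 → limiting reagent.
theoretical n(H2O) = (1/1) × 4.856 = 4.856 mol → 87.51 g
% yield = 62.6 / 87.51 × 100 = 71.53 %

71.5 %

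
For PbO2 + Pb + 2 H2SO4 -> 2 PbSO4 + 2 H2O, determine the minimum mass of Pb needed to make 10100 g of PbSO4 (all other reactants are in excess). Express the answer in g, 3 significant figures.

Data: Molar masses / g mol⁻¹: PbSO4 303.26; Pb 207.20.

n(PbSO4) = 10100 / 303.26 = 33.30 mol
n(Pb) = (1/2) × 33.30 = 16.65 mol
mass = 16.65 × 207.20 = 3450 g

3450 g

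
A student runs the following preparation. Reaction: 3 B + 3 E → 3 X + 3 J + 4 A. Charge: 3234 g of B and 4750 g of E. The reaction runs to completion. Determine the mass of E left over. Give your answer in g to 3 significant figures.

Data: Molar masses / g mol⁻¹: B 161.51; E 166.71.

n(B) = 3234 / 161.51 = 20.02 mol
n(E) = 4750 / 166.71 = 28.49 mol
n/ν for B = 20.02/3 = 6.673
n/ν for E = 28.49/3 = 9.497
Smallest n/ν is B → limiting reagent.
E consumed = (3/3) × 20.02 = 20.02 mol
E remaining = 28.49 − 20.02 = 8.470 mol
mass = 8.470 × 166.71 = 1412 g

1410 g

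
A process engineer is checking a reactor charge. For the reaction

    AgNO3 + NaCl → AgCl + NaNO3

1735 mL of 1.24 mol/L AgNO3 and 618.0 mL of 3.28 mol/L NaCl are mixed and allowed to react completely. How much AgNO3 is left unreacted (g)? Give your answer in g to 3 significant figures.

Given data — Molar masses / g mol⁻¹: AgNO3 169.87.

21.1 g

n(AgNO3) = 1.24 × 1735/1000 = 2.151 mol
n(NaCl) = 3.28 × 618.0/1000 = 2.027 mol
n/ν → AgNO3: 2.151, NaCl: 2.027; NaCl is limiting.
AgNO3 consumed = (1/1) × 2.027 = 2.027 mol
AgNO3 remaining = 2.151 − 2.027 = 0.1240 mol
mass = 0.1240 × 169.87 = 21.06 g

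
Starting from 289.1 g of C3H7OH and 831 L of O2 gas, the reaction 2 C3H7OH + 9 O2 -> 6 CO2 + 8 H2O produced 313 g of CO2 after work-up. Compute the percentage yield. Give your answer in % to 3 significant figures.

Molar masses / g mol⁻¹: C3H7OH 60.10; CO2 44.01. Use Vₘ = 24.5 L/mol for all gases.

n(C3H7OH) = 289.1 / 60.10 = 4.810 mol
n(O2) = 831.0 / 24.5 = 33.92 mol
n/ν for C3H7OH = 4.810/2 = 2.405
n/ν for O2 = 33.92/9 = 3.769
Smallest n/ν is C3H7OH → limiting reagent.
theoretical n(CO2) = (6/2) × 4.810 = 14.43 mol → 635.1 g
% yield = 313 / 635.1 × 100 = 49.28 %

49.3 %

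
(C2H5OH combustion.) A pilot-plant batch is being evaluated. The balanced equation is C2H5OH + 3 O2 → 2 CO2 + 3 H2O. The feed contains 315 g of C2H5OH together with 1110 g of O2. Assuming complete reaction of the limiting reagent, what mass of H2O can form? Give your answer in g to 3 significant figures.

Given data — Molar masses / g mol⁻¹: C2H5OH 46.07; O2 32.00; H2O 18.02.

n(C2H5OH) = 315.0 / 46.07 = 6.837 mol
n(O2) = 1110 / 32.00 = 34.69 mol
n/ν for C2H5OH = 6.837/1 = 6.837
n/ν for O2 = 34.69/3 = 11.56
Smallest n/ν is C2H5OH → limiting reagent.
n(H2O) = (3/1) × 6.837 = 20.51 mol
mass = 20.51 × 18.02 = 369.6 g

370 g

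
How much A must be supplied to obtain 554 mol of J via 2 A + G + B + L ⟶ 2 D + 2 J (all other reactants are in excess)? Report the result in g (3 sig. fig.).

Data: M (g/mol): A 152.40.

84400 g

n(J) = 554.0 mol
n(A) = (2/2) × 554.0 = 554.0 mol
mass = 554.0 × 152.40 = 84430 g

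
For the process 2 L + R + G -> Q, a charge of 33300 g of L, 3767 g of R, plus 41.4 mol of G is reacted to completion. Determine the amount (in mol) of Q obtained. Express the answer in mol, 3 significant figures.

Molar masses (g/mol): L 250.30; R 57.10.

41.4 mol

n(L) = 33300 / 250.30 = 133.0 mol
n(R) = 3767 / 57.10 = 65.97 mol
n(G) = 41.40 mol
n/ν for L = 133.0/2 = 66.50
n/ν for R = 65.97/1 = 65.97
n/ν for G = 41.40/1 = 41.40
Smallest n/ν is G → limiting reagent.
n(Q) = (1/1) × 41.40 = 41.40 mol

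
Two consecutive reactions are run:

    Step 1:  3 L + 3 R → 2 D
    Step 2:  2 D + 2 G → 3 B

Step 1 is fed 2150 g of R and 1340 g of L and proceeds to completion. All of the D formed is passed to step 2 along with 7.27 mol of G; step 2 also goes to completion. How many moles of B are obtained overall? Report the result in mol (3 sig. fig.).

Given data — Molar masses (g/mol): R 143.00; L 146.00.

Step 1:
n(R) = 2150 / 143.00 = 15.03 mol
n(L) = 1340 / 146.00 = 9.178 mol
n/ν for R = 15.03/3 = 5.010
n/ν for L = 9.178/3 = 3.059
Smallest n/ν is L → limiting reagent.
n(D) produced = (2/3) × 9.178 = 6.119 mol
Step 2:
n(D) available = 6.119 mol
n(G) = 7.270 mol
n/ν for D = 6.119/2 = 3.060
n/ν for G = 7.270/2 = 3.635
Smallest n/ν is D → limiting reagent.
n(B) = (3/2) × 6.119 = 9.179 mol

9.18 mol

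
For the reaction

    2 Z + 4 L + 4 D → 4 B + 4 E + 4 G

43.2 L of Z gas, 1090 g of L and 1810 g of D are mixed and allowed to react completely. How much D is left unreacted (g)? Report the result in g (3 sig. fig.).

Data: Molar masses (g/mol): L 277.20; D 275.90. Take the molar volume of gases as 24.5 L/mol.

837 g

n(Z) = 43.20 / 24.5 = 1.763 mol
n(L) = 1090 / 277.20 = 3.932 mol
n(D) = 1810 / 275.90 = 6.560 mol
n/ν for Z = 1.763/2 = 0.8815
n/ν for L = 3.932/4 = 0.9830
n/ν for D = 6.560/4 = 1.640
Smallest n/ν is Z → limiting reagent.
D consumed = (4/2) × 1.763 = 3.526 mol
D remaining = 6.560 − 3.526 = 3.034 mol
mass = 3.034 × 275.90 = 837.1 g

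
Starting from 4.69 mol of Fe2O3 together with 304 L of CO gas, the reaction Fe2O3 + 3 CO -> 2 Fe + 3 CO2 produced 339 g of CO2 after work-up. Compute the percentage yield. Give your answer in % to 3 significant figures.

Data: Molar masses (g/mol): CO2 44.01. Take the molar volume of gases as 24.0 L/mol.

60.8 %

n(Fe2O3) = 4.690 mol
n(CO) = 304.0 / 24.0 = 12.67 mol
n/ν for Fe2O3 = 4.690/1 = 4.690
n/ν for CO = 12.67/3 = 4.223
Smallest n/ν is CO → limiting reagent.
theoretical n(CO2) = (3/3) × 12.67 = 12.67 mol → 557.6 g
% yield = 339 / 557.6 × 100 = 60.80 %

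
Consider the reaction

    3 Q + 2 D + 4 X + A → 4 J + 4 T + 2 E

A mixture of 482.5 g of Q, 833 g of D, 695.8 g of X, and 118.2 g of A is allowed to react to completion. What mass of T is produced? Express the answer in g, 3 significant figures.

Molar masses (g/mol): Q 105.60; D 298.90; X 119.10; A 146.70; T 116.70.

n(Q) = 482.5 / 105.60 = 4.569 mol
n(D) = 833.0 / 298.90 = 2.787 mol
n(X) = 695.8 / 119.10 = 5.842 mol
n(A) = 118.2 / 146.70 = 0.8057 mol
n/ν → Q: 1.523, D: 1.394, X: 1.461, A: 0.8057; A is limiting.
n(T) = (4/1) × 0.8057 = 3.223 mol
mass = 3.223 × 116.70 = 376.1 g

376 g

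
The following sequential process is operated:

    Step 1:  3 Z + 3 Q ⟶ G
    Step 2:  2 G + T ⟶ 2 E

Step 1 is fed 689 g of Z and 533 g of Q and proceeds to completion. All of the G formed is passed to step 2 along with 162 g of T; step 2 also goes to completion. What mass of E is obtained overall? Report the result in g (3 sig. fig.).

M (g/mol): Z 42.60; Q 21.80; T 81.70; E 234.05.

Step 1:
n(Z) = 689.0 / 42.60 = 16.17 mol
n(Q) = 533.0 / 21.80 = 24.45 mol
n/ν for Z = 16.17/3 = 5.390
n/ν for Q = 24.45/3 = 8.150
Smallest n/ν is Z → limiting reagent.
n(G) produced = (1/3) × 16.17 = 5.390 mol
Step 2:
n(G) available = 5.390 mol
n(T) = 162.0 / 81.70 = 1.983 mol
n/ν for G = 5.390/2 = 2.695
n/ν for T = 1.983/1 = 1.983
Smallest n/ν is T → limiting reagent.
n(E) = (2/1) × 1.983 = 3.966 mol
mass = 3.966 × 234.05 = 928.2 g

928 g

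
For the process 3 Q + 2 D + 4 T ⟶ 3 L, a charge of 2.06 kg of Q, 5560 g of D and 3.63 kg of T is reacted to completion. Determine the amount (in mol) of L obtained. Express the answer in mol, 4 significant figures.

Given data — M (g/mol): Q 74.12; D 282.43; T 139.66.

19.49 mol

n(Q) = 2.060×1000 / 74.12 = 27.79 mol
n(D) = 5560 / 282.43 = 19.69 mol
n(T) = 3.630×1000 / 139.66 = 25.99 mol
n/ν for Q = 27.79/3 = 9.263
n/ν for D = 19.69/2 = 9.845
n/ν for T = 25.99/4 = 6.498
Smallest n/ν is T → limiting reagent.
n(L) = (3/4) × 25.99 = 19.49 mol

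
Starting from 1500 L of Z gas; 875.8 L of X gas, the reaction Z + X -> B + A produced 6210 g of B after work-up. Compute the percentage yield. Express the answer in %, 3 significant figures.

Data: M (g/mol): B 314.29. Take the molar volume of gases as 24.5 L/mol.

55.3 %

n(Z) = 1500 / 24.5 = 61.22 mol
n(X) = 875.8 / 24.5 = 35.75 mol
n/ν → Z: 61.22, X: 35.75; X is limiting.
theoretical n(B) = (1/1) × 35.75 = 35.75 mol → 11240 g
% yield = 6210 / 11240 × 100 = 55.25 %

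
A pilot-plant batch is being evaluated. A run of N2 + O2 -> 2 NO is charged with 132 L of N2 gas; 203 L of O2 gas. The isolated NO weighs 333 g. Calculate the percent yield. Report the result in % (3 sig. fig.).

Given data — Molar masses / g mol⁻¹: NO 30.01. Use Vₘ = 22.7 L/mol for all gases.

95.4 %

n(N2) = 132.0 / 22.7 = 5.815 mol
n(O2) = 203.0 / 22.7 = 8.943 mol
n/ν for N2 = 5.815/1 = 5.815
n/ν for O2 = 8.943/1 = 8.943
Smallest n/ν is N2 → limiting reagent.
theoretical n(NO) = (2/1) × 5.815 = 11.63 mol → 349.0 g
% yield = 333 / 349.0 × 100 = 95.42 %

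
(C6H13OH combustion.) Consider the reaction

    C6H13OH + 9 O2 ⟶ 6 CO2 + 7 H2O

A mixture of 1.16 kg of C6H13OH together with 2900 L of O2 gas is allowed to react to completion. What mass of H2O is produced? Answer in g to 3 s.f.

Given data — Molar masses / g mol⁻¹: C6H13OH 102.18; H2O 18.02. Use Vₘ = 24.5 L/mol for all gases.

n(C6H13OH) = 1.160×1000 / 102.18 = 11.35 mol
n(O2) = 2900 / 24.5 = 118.4 mol
n/ν → C6H13OH: 11.35, O2: 13.16; C6H13OH is limiting.
n(H2O) = (7/1) × 11.35 = 79.45 mol
mass = 79.45 × 18.02 = 1432 g

1430 g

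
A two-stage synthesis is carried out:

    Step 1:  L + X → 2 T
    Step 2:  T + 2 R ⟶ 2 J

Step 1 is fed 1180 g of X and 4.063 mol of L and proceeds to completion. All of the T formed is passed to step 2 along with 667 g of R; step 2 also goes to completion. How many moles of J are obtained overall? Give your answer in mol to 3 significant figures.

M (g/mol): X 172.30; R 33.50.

16.3 mol

Step 1:
n(X) = 1180 / 172.30 = 6.849 mol
n(L) = 4.063 mol
n/ν → X: 6.849, L: 4.063; L is limiting.
n(T) produced = (2/1) × 4.063 = 8.126 mol
Step 2:
n(T) available = 8.126 mol
n(R) = 667.0 / 33.50 = 19.91 mol
n/ν → T: 8.126, R: 9.955; T is limiting.
n(J) = (2/1) × 8.126 = 16.25 mol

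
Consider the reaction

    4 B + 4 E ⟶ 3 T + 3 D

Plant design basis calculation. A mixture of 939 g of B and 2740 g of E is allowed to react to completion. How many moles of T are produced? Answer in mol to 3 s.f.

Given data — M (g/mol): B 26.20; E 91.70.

n(B) = 939.0 / 26.20 = 35.84 mol
n(E) = 2740 / 91.70 = 29.88 mol
n/ν → B: 8.960, E: 7.470; E is limiting.
n(T) = (3/4) × 29.88 = 22.41 mol

22.4 mol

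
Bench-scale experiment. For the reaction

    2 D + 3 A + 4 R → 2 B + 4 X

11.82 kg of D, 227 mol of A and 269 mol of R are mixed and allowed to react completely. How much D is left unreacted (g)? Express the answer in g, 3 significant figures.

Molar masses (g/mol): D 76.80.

n(D) = 11.82×1000 / 76.80 = 153.9 mol
n(A) = 227.0 mol
n(R) = 269.0 mol
n/ν for D = 153.9/2 = 76.95
n/ν for A = 227.0/3 = 75.67
n/ν for R = 269.0/4 = 67.25
Smallest n/ν is R → limiting reagent.
D consumed = (2/4) × 269.0 = 134.5 mol
D remaining = 153.9 − 134.5 = 19.40 mol
mass = 19.40 × 76.80 = 1490 g

1490 g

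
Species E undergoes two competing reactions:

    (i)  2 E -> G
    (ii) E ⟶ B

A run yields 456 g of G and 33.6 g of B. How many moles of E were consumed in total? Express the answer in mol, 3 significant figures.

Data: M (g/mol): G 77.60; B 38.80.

n(G) = 456 / 77.60 = 5.876 mol
n(B) = 33.6 / 38.80 = 0.8660 mol
n(E) via (i) = (2/1)×5.876 = 11.75 mol
n(E) via (ii) = (1/1)×0.8660 = 0.8660 mol
total n(E) = 11.75 + 0.8660 = 12.62 mol

12.6 mol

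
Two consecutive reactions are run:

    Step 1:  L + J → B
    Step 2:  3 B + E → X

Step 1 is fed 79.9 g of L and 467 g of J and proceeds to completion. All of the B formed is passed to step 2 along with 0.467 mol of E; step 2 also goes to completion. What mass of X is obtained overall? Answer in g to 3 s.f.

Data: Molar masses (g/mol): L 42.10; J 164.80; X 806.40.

Step 1:
n(L) = 79.90 / 42.10 = 1.898 mol
n(J) = 467.0 / 164.80 = 2.834 mol
n/ν for L = 1.898/1 = 1.898
n/ν for J = 2.834/1 = 2.834
Smallest n/ν is L → limiting reagent.
n(B) produced = (1/1) × 1.898 = 1.898 mol
Step 2:
n(B) available = 1.898 mol
n(E) = 0.4670 mol
n/ν for B = 1.898/3 = 0.6327
n/ν for E = 0.4670/1 = 0.4670
Smallest n/ν is E → limiting reagent.
n(X) = (1/1) × 0.4670 = 0.4670 mol
mass = 0.4670 × 806.40 = 376.6 g

377 g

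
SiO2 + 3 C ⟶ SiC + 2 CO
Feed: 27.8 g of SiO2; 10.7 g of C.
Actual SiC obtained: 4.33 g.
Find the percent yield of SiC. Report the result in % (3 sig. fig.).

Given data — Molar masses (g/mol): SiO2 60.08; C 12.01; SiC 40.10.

n(SiO2) = 27.80 / 60.08 = 0.4627 mol
n(C) = 10.70 / 12.01 = 0.8909 mol
n/ν → SiO2: 0.4627, C: 0.2970; C is limiting.
theoretical n(SiC) = (1/3) × 0.8909 = 0.2970 mol → 11.91 g
% yield = 4.33 / 11.91 × 100 = 36.36 %

36.4 %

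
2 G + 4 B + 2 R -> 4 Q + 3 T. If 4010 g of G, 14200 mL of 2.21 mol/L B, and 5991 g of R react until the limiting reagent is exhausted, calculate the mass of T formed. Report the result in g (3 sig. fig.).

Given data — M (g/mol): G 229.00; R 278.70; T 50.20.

1180 g

n(G) = 4010 / 229.00 = 17.51 mol
n(B) = 2.21 × 14200/1000 = 31.38 mol
n(R) = 5991 / 278.70 = 21.50 mol
n/ν for G = 17.51/2 = 8.755
n/ν for B = 31.38/4 = 7.845
n/ν for R = 21.50/2 = 10.75
Smallest n/ν is B → limiting reagent.
n(T) = (3/4) × 31.38 = 23.54 mol
mass = 23.54 × 50.20 = 1182 g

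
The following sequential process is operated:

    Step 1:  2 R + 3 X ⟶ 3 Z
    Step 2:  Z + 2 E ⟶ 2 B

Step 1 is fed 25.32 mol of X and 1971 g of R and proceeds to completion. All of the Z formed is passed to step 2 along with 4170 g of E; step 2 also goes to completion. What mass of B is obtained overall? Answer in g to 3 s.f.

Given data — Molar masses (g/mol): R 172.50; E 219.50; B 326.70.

Step 1:
n(X) = 25.32 mol
n(R) = 1971 / 172.50 = 11.43 mol
n/ν for X = 25.32/3 = 8.440
n/ν for R = 11.43/2 = 5.715
Smallest n/ν is R → limiting reagent.
n(Z) produced = (3/2) × 11.43 = 17.15 mol
Step 2:
n(Z) available = 17.15 mol
n(E) = 4170 / 219.50 = 19.00 mol
n/ν for Z = 17.15/1 = 17.15
n/ν for E = 19.00/2 = 9.500
Smallest n/ν is E → limiting reagent.
n(B) = (2/2) × 19.00 = 19.00 mol
mass = 19.00 × 326.70 = 6207 g

6210 g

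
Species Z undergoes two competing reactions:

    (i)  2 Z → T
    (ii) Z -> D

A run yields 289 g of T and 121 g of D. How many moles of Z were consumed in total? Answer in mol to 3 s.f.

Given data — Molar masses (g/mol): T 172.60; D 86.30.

n(T) = 289 / 172.60 = 1.674 mol
n(D) = 121 / 86.30 = 1.402 mol
n(Z) via (i) = (2/1)×1.674 = 3.348 mol
n(Z) via (ii) = (1/1)×1.402 = 1.402 mol
total n(Z) = 3.348 + 1.402 = 4.750 mol

4.75 mol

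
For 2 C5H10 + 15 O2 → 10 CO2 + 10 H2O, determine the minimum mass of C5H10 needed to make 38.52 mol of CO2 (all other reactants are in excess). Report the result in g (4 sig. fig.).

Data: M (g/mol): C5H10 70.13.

540.3 g

n(CO2) = 38.52 mol
n(C5H10) = (2/10) × 38.52 = 7.704 mol
mass = 7.704 × 70.13 = 540.3 g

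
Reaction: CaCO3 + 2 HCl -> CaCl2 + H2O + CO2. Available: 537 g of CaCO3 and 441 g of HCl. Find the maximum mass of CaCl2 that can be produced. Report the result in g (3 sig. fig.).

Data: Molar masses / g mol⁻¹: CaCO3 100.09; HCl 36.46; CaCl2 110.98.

595 g

n(CaCO3) = 537.0 / 100.09 = 5.365 mol
n(HCl) = 441.0 / 36.46 = 12.10 mol
n/ν for CaCO3 = 5.365/1 = 5.365
n/ν for HCl = 12.10/2 = 6.050
Smallest n/ν is CaCO3 → limiting reagent.
n(CaCl2) = (1/1) × 5.365 = 5.365 mol
mass = 5.365 × 110.98 = 595.4 g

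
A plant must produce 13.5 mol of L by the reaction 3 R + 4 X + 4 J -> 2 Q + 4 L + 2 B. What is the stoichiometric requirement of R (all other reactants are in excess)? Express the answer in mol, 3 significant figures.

10.1 mol

n(L) = 13.50 mol
n(R) = (3/4) × 13.50 = 10.13 mol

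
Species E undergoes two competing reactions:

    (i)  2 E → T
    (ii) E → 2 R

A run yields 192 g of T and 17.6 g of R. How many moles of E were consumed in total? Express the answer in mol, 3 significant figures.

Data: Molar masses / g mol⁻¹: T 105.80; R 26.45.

n(T) = 192 / 105.80 = 1.815 mol
n(R) = 17.6 / 26.45 = 0.6654 mol
n(E) via (i) = (2/1)×1.815 = 3.630 mol
n(E) via (ii) = (1/2)×0.6654 = 0.3327 mol
total n(E) = 3.630 + 0.3327 = 3.963 mol

3.96 mol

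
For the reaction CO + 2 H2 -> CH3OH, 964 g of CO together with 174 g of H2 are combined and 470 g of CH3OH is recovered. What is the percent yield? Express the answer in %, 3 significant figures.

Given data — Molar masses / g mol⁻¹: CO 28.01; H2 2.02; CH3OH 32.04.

42.6 %

n(CO) = 964.0 / 28.01 = 34.42 mol
n(H2) = 174.0 / 2.02 = 86.14 mol
n/ν for CO = 34.42/1 = 34.42
n/ν for H2 = 86.14/2 = 43.07
Smallest n/ν is CO → limiting reagent.
theoretical n(CH3OH) = (1/1) × 34.42 = 34.42 mol → 1103 g
% yield = 470 / 1103 × 100 = 42.61 %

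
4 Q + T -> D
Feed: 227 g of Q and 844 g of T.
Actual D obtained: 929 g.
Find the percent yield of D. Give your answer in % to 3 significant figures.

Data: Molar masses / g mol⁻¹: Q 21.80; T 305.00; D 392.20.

n(Q) = 227.0 / 21.80 = 10.41 mol
n(T) = 844.0 / 305.00 = 2.767 mol
n/ν → Q: 2.603, T: 2.767; Q is limiting.
theoretical n(D) = (1/4) × 10.41 = 2.603 mol → 1021 g
% yield = 929 / 1021 × 100 = 90.99 %

91.0 %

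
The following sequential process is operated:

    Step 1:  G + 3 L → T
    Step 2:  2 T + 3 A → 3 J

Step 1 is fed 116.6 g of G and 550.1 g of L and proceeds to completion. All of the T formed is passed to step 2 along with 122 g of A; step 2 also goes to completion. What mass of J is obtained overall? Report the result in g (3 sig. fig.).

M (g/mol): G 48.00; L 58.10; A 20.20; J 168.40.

614 g

Step 1:
n(G) = 116.6 / 48.00 = 2.429 mol
n(L) = 550.1 / 58.10 = 9.468 mol
n/ν for G = 2.429/1 = 2.429
n/ν for L = 9.468/3 = 3.156
Smallest n/ν is G → limiting reagent.
n(T) produced = (1/1) × 2.429 = 2.429 mol
Step 2:
n(T) available = 2.429 mol
n(A) = 122.0 / 20.20 = 6.040 mol
n/ν for T = 2.429/2 = 1.215
n/ν for A = 6.040/3 = 2.013
Smallest n/ν is T → limiting reagent.
n(J) = (3/2) × 2.429 = 3.644 mol
mass = 3.644 × 168.40 = 613.6 g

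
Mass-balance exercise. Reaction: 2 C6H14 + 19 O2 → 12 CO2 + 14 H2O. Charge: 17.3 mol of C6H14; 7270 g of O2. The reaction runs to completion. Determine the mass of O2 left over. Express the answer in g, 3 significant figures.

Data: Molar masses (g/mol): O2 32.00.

2010 g

n(C6H14) = 17.30 mol
n(O2) = 7270 / 32.00 = 227.2 mol
n/ν for C6H14 = 17.30/2 = 8.650
n/ν for O2 = 227.2/19 = 11.96
Smallest n/ν is C6H14 → limiting reagent.
O2 consumed = (19/2) × 17.30 = 164.4 mol
O2 remaining = 227.2 − 164.4 = 62.80 mol
mass = 62.80 × 32.00 = 2010 g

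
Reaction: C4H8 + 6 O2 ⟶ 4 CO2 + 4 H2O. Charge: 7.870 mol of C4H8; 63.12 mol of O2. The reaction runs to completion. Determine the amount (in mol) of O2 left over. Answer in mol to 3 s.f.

15.9 mol

n(C4H8) = 7.870 mol
n(O2) = 63.12 mol
n/ν for C4H8 = 7.870/1 = 7.870
n/ν for O2 = 63.12/6 = 10.52
Smallest n/ν is C4H8 → limiting reagent.
O2 consumed = (6/1) × 7.870 = 47.22 mol
O2 remaining = 63.12 − 47.22 = 15.90 mol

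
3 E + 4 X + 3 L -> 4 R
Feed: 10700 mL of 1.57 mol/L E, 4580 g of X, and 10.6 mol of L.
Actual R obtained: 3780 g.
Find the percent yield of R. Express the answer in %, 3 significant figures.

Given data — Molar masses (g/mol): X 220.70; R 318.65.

83.9 %

n(E) = 1.57 × 10700/1000 = 16.80 mol
n(X) = 4580 / 220.70 = 20.75 mol
n(L) = 10.60 mol
n/ν → E: 5.600, X: 5.188, L: 3.533; L is limiting.
theoretical n(R) = (4/3) × 10.60 = 14.13 mol → 4503 g
% yield = 3780 / 4503 × 100 = 83.94 %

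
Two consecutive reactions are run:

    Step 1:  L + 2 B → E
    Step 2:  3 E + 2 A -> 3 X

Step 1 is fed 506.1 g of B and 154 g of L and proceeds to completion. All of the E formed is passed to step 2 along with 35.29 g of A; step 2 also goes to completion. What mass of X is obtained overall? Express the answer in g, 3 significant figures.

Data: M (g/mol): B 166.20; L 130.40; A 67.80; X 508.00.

397 g

Step 1:
n(B) = 506.1 / 166.20 = 3.045 mol
n(L) = 154.0 / 130.40 = 1.181 mol
n/ν → B: 1.523, L: 1.181; L is limiting.
n(E) produced = (1/1) × 1.181 = 1.181 mol
Step 2:
n(E) available = 1.181 mol
n(A) = 35.29 / 67.80 = 0.5205 mol
n/ν → E: 0.3937, A: 0.2603; A is limiting.
n(X) = (3/2) × 0.5205 = 0.7808 mol
mass = 0.7808 × 508.00 = 396.6 g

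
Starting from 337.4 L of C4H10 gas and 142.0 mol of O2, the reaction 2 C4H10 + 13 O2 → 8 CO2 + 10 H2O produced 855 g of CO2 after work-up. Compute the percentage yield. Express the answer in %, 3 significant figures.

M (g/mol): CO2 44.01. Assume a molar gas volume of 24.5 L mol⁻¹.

35.3 %

n(C4H10) = 337.4 / 24.5 = 13.77 mol
n(O2) = 142.0 mol
n/ν for C4H10 = 13.77/2 = 6.885
n/ν for O2 = 142.0/13 = 10.92
Smallest n/ν is C4H10 → limiting reagent.
theoretical n(CO2) = (8/2) × 13.77 = 55.08 mol → 2424 g
% yield = 855 / 2424 × 100 = 35.27 %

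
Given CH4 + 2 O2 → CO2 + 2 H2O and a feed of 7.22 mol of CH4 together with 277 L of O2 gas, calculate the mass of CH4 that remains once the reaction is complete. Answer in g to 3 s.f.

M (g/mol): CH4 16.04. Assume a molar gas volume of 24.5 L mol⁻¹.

25.1 g

n(CH4) = 7.220 mol
n(O2) = 277.0 / 24.5 = 11.31 mol
n/ν for CH4 = 7.220/1 = 7.220
n/ν for O2 = 11.31/2 = 5.655
Smallest n/ν is O2 → limiting reagent.
CH4 consumed = (1/2) × 11.31 = 5.655 mol
CH4 remaining = 7.220 − 5.655 = 1.565 mol
mass = 1.565 × 16.04 = 25.10 g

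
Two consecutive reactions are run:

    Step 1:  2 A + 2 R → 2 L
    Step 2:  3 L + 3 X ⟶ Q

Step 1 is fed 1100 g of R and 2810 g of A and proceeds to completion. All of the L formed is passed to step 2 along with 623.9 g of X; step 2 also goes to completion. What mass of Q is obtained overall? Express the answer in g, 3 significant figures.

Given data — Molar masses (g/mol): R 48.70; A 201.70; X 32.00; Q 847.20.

3930 g

Step 1:
n(R) = 1100 / 48.70 = 22.59 mol
n(A) = 2810 / 201.70 = 13.93 mol
n/ν → R: 11.30, A: 6.965; A is limiting.
n(L) produced = (2/2) × 13.93 = 13.93 mol
Step 2:
n(L) available = 13.93 mol
n(X) = 623.9 / 32.00 = 19.50 mol
n/ν → L: 4.643, X: 6.500; L is limiting.
n(Q) = (1/3) × 13.93 = 4.643 mol
mass = 4.643 × 847.20 = 3934 g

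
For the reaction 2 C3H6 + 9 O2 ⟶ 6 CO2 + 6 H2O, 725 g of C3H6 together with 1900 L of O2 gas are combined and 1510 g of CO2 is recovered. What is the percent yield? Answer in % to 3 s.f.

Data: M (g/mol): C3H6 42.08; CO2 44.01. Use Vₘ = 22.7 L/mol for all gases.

n(C3H6) = 725.0 / 42.08 = 17.23 mol
n(O2) = 1900 / 22.7 = 83.70 mol
n/ν for C3H6 = 17.23/2 = 8.615
n/ν for O2 = 83.70/9 = 9.300
Smallest n/ν is C3H6 → limiting reagent.
theoretical n(CO2) = (6/2) × 17.23 = 51.69 mol → 2275 g
% yield = 1510 / 2275 × 100 = 66.37 %

66.4 %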